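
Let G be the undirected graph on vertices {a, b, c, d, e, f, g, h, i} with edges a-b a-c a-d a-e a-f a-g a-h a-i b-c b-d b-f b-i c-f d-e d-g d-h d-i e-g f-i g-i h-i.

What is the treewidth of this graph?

A width-3 tree decomposition is:
Bags: B1 = {a, b, d, i}  B2 = {a, d, g, i}  B3 = {a, d, h, i}  B4 = {a, d, e, g}  B5 = {a, b, f, i}  B6 = {a, b, c, f}
Tree: B1–B2, B2–B3, B2–B4, B1–B5, B5–B6
Every bag has size at most 4, so the width is 4 − 1 = 3 and tw(G) ≤ 3. On the other hand G contains the 4-clique {a, d, e, g}. A clique must lie in a single bag of any decomposition, so no decomposition can have width below 3. The upper and lower bounds meet at 3, so that is the treewidth.

3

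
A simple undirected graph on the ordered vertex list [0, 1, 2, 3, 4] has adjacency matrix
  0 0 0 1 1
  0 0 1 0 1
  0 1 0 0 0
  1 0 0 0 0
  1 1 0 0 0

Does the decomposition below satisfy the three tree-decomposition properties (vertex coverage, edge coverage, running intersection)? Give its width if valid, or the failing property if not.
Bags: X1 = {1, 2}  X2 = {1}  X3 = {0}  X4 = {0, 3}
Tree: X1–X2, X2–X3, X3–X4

A tree decomposition must satisfy three properties: every vertex lies in some bag; for every edge, both endpoints lie together in some bag; and for every vertex, the bags containing it form a connected subtree. Here vertex 4 appears in no bag, so the decomposition is invalid.

No — vertex 4 appears in no bag.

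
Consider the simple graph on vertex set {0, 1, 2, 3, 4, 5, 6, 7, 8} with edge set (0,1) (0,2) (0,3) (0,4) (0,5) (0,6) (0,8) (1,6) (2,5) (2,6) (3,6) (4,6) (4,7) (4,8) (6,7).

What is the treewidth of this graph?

2

A width-2 tree decomposition is:
Bags: B1 = {0, 3, 6}  B2 = {0, 2, 6}  B3 = {0, 1, 6}  B4 = {0, 4, 6}  B5 = {0, 2, 5}  B6 = {4, 6, 7}  B7 = {0, 4, 8}
Tree: B1–B2, B1–B3, B2–B4, B2–B5, B4–B6, B4–B7
The largest bag has 3 vertices, giving width 2; this decomposition certifies tw(G) ≤ 2. For the lower bound, the 3 vertices {0, 4, 8} are pairwise adjacent, and any tree decomposition puts a clique entirely inside one bag — forcing width ≥ 2. The upper and lower bounds meet at 2, so that is the treewidth.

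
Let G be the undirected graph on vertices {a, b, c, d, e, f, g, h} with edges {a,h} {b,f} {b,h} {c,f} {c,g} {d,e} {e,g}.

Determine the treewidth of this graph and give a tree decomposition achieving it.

Each bag holds 2 vertices, so the decomposition has width 1, which upper-bounds the treewidth. Since G has at least one edge (e.g. a–h), it is not an edgeless graph, so tw(G) ≥ 1. Hence tw(G) = 1 exactly.

Treewidth 1.
Bags: B1 = {a, h}  B2 = {b, h}  B3 = {b, f}  B4 = {c, f}  B5 = {c, g}  B6 = {e, g}  B7 = {d, e}
Tree: B1–B2, B2–B3, B3–B4, B4–B5, B5–B6, B6–B7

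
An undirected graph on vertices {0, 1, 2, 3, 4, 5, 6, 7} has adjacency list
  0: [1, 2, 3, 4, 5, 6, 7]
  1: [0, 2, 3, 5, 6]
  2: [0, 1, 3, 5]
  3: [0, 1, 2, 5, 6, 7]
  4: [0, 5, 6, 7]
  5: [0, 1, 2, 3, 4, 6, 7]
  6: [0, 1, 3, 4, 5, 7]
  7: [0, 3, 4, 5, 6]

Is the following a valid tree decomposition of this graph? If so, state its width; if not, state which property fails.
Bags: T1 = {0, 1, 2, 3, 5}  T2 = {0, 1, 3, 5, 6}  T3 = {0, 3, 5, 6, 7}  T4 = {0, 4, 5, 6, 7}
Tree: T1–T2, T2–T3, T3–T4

Checking the three conditions: (i) the bags cover all of {0, 1, 2, 3, 4, 5, 6, 7}; (ii) for each edge, some bag contains both endpoints; (iii) the bags containing any fixed vertex form a subtree. All hold, so the decomposition is valid with width 5 − 1 = 4.

Yes; width 4.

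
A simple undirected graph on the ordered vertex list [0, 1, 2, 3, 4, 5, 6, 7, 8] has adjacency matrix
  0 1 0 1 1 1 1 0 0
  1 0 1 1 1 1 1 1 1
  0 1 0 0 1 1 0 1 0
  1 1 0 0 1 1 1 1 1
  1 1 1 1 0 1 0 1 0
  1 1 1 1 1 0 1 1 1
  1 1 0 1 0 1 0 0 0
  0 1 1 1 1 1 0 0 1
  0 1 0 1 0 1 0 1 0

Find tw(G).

A width-4 tree decomposition is:
Bags: B1 = {1, 3, 4, 5, 7}  B2 = {1, 3, 5, 7, 8}  B3 = {0, 1, 3, 4, 5}  B4 = {1, 2, 4, 5, 7}  B5 = {0, 1, 3, 5, 6}
Tree: B1–B2, B1–B3, B1–B4, B3–B5
Each bag holds 5 vertices, so the decomposition has width 4, which upper-bounds the treewidth. Conversely, {1, 2, 4, 5, 7} is a clique of size 5, and the vertices of any clique must share a bag in every tree decomposition; so some bag has ≥ 5 vertices and tw(G) ≥ 4. Hence tw(G) = 4 exactly.

4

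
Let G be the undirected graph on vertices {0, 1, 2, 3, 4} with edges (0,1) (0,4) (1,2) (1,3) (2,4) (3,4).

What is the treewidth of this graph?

2

A width-2 tree decomposition is:
Bags: B1 = {0, 1, 4}  B2 = {1, 3, 4}  B3 = {1, 2, 4}
Tree: B1–B2, B2–B3
Every bag has size at most 3, so the width is 3 − 1 = 2 and tw(G) ≤ 2. Since 4–0–1–3–4 is a cycle in G, G is not acyclic. Forests are exactly the graphs of treewidth ≤ 1, so tw(G) ≥ 2. Combining the bounds, tw(G) = 2.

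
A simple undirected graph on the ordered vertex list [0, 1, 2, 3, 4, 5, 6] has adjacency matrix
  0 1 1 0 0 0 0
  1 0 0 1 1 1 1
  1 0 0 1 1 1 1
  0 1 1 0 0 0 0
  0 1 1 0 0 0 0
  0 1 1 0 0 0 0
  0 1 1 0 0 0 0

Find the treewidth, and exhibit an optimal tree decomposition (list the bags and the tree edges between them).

Treewidth 2.
One optimal decomposition is:
Bags: B1 = {0, 1, 2}  B2 = {1, 2, 4}  B3 = {1, 2, 6}  B4 = {1, 2, 3}  B5 = {1, 2, 5}
Tree: B1–B2, B2–B3, B3–B4, B4–B5

Every bag has size at most 3, so the width is 3 − 1 = 2 and tw(G) ≤ 2. Since 2–0–1–4–2 is a cycle in G, G is not acyclic. Forests are exactly the graphs of treewidth ≤ 1, so tw(G) ≥ 2. The upper and lower bounds meet at 2, so that is the treewidth.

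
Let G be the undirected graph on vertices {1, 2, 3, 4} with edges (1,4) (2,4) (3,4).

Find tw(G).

A width-1 tree decomposition is:
Bags: B1 = {1, 4}  B2 = {2, 4}  B3 = {3, 4}
Tree: B1–B2, B2–B3
Every bag has size at most 2, so the width is 2 − 1 = 1 and tw(G) ≤ 1. Any graph with an edge has treewidth ≥ 1, and G has the edge 4–1. Hence tw(G) = 1 exactly.

1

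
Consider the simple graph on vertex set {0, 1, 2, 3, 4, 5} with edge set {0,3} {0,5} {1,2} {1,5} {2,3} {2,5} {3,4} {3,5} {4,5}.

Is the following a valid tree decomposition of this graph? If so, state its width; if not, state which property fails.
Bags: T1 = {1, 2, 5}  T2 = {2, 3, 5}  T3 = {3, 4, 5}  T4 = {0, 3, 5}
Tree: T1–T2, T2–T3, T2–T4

Vertex coverage: the bags together contain {0, 1, 2, 3, 4, 5}, the full vertex set. Edge coverage: each edge of G has both endpoints in at least one bag. Running intersection: for every vertex, the bags containing it form a connected subtree. All three properties hold, so this is a valid tree decomposition of width max|bag| − 1 = 2, and hence tw(G) ≤ 2.

Yes; width 2.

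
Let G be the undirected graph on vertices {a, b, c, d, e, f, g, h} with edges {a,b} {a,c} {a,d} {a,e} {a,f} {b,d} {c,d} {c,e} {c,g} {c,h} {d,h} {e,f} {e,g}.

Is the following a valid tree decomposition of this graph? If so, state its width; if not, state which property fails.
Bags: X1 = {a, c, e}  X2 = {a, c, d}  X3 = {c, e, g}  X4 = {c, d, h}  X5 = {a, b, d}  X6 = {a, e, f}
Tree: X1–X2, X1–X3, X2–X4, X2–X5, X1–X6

Yes; width 2.

Vertex coverage: the bags together contain {a, b, c, d, e, f, g, h}, the full vertex set. Edge coverage: each edge of G has both endpoints in at least one bag. Running intersection: for every vertex, the bags containing it form a connected subtree. All three properties hold, so this is a valid tree decomposition of width max|bag| − 1 = 2, and hence tw(G) ≤ 2.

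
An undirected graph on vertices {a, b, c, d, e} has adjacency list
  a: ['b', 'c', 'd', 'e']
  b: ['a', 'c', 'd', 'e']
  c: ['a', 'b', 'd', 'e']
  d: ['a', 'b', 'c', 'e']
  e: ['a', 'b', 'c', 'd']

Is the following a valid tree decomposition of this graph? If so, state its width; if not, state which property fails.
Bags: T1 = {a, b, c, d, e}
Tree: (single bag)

Yes; width 4.

Vertex coverage: the bags together contain {a, b, c, d, e}, the full vertex set. Edge coverage: each edge of G has both endpoints in at least one bag. Running intersection: for every vertex, the bags containing it form a connected subtree. All three properties hold, so this is a valid tree decomposition of width max|bag| − 1 = 4, and hence tw(G) ≤ 4.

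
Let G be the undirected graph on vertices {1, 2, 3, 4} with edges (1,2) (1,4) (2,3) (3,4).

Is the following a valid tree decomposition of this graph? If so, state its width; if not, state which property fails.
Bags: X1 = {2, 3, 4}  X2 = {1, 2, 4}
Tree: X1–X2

Yes; width 2.

Every vertex of G appears in some bag (union = {1, 2, 3, 4}); every edge is covered by a bag; and for each vertex v the set of bags containing v is connected in the bag tree. The decomposition is therefore valid. The largest bag has 3 vertices, so the width is 2.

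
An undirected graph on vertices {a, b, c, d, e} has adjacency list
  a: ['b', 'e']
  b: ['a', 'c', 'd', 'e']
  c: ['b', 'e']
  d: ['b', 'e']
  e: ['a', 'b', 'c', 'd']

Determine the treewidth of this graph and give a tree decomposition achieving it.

Treewidth 2.
One such decomposition:
Bags: B1 = {b, d, e}  B2 = {b, c, e}  B3 = {a, b, e}
Tree: B1–B2, B1–B3

Every bag has size at most 3, so the width is 3 − 1 = 2 and tw(G) ≤ 2. Conversely, {b, d, e} is a clique of size 3, and the vertices of any clique must share a bag in every tree decomposition; so some bag has ≥ 3 vertices and tw(G) ≥ 2. Combining the bounds, tw(G) = 2.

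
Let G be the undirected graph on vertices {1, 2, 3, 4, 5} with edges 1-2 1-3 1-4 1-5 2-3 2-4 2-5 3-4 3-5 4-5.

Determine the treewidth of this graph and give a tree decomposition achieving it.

Treewidth 4.
Bags: B1 = {1, 2, 3, 4, 5}
Tree: (single bag)

With just one bag of size 5, the width is 5 − 1 = 4, so tw(G) ≤ 4. Conversely, {1, 2, 3, 4, 5} is a clique of size 5, and the vertices of any clique must share a bag in every tree decomposition; so some bag has ≥ 5 vertices and tw(G) ≥ 4. Hence tw(G) = 4 exactly.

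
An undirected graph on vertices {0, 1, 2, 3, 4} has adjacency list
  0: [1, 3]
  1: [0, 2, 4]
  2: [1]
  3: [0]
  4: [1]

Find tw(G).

1

A width-1 tree decomposition is:
Bags: B1 = {0, 1}  B2 = {0, 3}  B3 = {1, 4}  B4 = {1, 2}
Tree: B1–B2, B1–B3, B3–B4
Every bag has size at most 2, so the width is 2 − 1 = 1 and tw(G) ≤ 1. Since G has at least one edge (e.g. 0–1), it is not an edgeless graph, so tw(G) ≥ 1. Hence tw(G) = 1 exactly.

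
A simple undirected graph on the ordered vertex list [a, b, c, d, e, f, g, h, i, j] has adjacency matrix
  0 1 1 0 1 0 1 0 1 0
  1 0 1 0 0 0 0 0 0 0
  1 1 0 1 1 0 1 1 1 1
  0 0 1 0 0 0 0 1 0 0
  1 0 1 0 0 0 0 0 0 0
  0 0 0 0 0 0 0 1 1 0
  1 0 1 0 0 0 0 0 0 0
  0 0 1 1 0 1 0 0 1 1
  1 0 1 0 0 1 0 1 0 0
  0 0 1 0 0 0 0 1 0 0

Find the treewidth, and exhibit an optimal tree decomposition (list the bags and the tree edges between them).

Every bag has size at most 3, so the width is 3 − 1 = 2 and tw(G) ≤ 2. On the other hand G contains the 3-clique {c, d, h}. A clique must lie in a single bag of any decomposition, so no decomposition can have width below 2. Hence tw(G) = 2 exactly.

Treewidth 2.
Bags: B1 = {c, h, i}  B2 = {f, h, i}  B3 = {c, h, j}  B4 = {a, c, i}  B5 = {c, d, h}  B6 = {a, c, e}  B7 = {a, b, c}  B8 = {a, c, g}
Tree: B1–B2, B1–B3, B1–B4, B3–B5, B4–B6, B4–B7, B6–B8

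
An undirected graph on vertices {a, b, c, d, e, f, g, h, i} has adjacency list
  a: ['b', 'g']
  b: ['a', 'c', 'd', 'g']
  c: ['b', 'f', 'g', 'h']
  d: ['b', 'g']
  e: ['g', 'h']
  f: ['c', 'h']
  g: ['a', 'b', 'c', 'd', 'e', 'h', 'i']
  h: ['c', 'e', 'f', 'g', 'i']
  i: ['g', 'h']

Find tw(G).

A width-2 tree decomposition is:
Bags: B1 = {c, g, h}  B2 = {b, c, g}  B3 = {a, b, g}  B4 = {b, d, g}  B5 = {e, g, h}  B6 = {g, h, i}  B7 = {c, f, h}
Tree: B1–B2, B2–B3, B3–B4, B1–B5, B1–B6, B1–B7
Each bag holds 3 vertices, so the decomposition has width 2, which upper-bounds the treewidth. Conversely, {b, d, g} is a clique of size 3, and the vertices of any clique must share a bag in every tree decomposition; so some bag has ≥ 3 vertices and tw(G) ≥ 2. Therefore the treewidth is 2.

2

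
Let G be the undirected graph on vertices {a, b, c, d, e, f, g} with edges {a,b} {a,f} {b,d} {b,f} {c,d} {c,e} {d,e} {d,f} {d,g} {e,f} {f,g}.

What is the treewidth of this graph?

2

A width-2 tree decomposition is:
Bags: B1 = {d, e, f}  B2 = {b, d, f}  B3 = {a, b, f}  B4 = {d, f, g}  B5 = {c, d, e}
Tree: B1–B2, B2–B3, B2–B4, B1–B5
The largest bag has 3 vertices, giving width 2; this decomposition certifies tw(G) ≤ 2. For the lower bound, the 3 vertices {c, d, e} are pairwise adjacent, and any tree decomposition puts a clique entirely inside one bag — forcing width ≥ 2. Therefore the treewidth is 2.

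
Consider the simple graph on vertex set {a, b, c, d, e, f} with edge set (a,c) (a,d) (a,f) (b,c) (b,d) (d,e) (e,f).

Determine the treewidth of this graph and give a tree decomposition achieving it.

Treewidth 2.
One optimal decomposition is:
Bags: B1 = {a, b, c}  B2 = {a, b, d}  B3 = {a, d, f}  B4 = {d, e, f}
Tree: B1–B2, B2–B3, B3–B4

The largest bag has 3 vertices, giving width 2; this decomposition certifies tw(G) ≤ 2. Since c–b–d–a–c is a cycle in G, G is not acyclic. Forests are exactly the graphs of treewidth ≤ 1, so tw(G) ≥ 2. The upper and lower bounds meet at 2, so that is the treewidth.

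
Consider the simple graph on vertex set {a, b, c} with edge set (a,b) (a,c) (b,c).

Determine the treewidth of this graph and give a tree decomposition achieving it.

With just one bag of size 3, the width is 3 − 1 = 2, so tw(G) ≤ 2. For the lower bound, the 3 vertices {a, b, c} are pairwise adjacent, and any tree decomposition puts a clique entirely inside one bag — forcing width ≥ 2. The upper and lower bounds meet at 2, so that is the treewidth.

Treewidth 2.
One optimal decomposition is:
Bags: B1 = {a, b, c}
Tree: (single bag)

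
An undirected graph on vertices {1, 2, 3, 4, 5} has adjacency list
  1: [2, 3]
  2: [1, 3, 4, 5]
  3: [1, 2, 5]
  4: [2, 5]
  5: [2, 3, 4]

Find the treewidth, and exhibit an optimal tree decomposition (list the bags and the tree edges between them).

Treewidth 2.
One optimal decomposition is:
Bags: B1 = {2, 3, 5}  B2 = {1, 2, 3}  B3 = {2, 4, 5}
Tree: B1–B2, B1–B3

Every bag has size at most 3, so the width is 3 − 1 = 2 and tw(G) ≤ 2. On the other hand G contains the 3-clique {1, 2, 3}. A clique must lie in a single bag of any decomposition, so no decomposition can have width below 2. Combining the bounds, tw(G) = 2.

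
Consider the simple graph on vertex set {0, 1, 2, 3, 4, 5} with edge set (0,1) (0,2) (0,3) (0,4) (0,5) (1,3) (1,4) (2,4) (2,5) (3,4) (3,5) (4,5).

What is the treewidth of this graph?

A width-3 tree decomposition is:
Bags: B1 = {0, 1, 3, 4}  B2 = {0, 3, 4, 5}  B3 = {0, 2, 4, 5}
Tree: B1–B2, B2–B3
The largest bag has 4 vertices, giving width 3; this decomposition certifies tw(G) ≤ 3. Conversely, {0, 2, 4, 5} is a clique of size 4, and the vertices of any clique must share a bag in every tree decomposition; so some bag has ≥ 4 vertices and tw(G) ≥ 3. The upper and lower bounds meet at 3, so that is the treewidth.

3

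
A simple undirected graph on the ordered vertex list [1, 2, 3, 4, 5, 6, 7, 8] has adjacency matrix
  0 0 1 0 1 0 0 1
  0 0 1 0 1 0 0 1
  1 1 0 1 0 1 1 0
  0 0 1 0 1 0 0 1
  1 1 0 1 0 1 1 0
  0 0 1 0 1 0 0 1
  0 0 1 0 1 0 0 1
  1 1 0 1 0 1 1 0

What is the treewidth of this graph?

3

A width-3 tree decomposition is:
Bags: B1 = {3, 5, 6, 8}  B2 = {3, 4, 5, 8}  B3 = {2, 3, 5, 8}  B4 = {3, 5, 7, 8}  B5 = {1, 3, 5, 8}
Tree: B1–B2, B2–B3, B3–B4, B4–B5
Each bag holds 4 vertices, so the decomposition has width 3, which upper-bounds the treewidth. For the lower bound: the 4 vertex sets {5,6}, {4,8}, {3}, {2} are disjoint, each induces a connected subgraph, and every pair is joined by at least one edge of G. Contracting each set to a single vertex therefore yields K_{4} as a minor, and since treewidth is minor-monotone, tw(G) ≥ tw(K_{4}) = 3. Hence tw(G) = 3 exactly.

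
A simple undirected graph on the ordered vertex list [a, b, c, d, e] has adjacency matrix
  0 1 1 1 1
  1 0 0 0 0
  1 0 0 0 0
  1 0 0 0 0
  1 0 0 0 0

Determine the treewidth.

A width-1 tree decomposition is:
Bags: B1 = {a, d}  B2 = {a, e}  B3 = {a, b}  B4 = {a, c}
Tree: B1–B2, B1–B3, B2–B4
Each bag holds 2 vertices, so the decomposition has width 1, which upper-bounds the treewidth. Any graph with an edge has treewidth ≥ 1, and G has the edge d–a. Therefore the treewidth is 1.

1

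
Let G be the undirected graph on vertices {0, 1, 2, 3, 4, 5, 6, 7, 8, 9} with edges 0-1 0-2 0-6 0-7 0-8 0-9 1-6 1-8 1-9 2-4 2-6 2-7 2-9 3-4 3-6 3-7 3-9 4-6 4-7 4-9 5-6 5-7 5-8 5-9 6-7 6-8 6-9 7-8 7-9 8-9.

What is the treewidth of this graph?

A width-4 tree decomposition is:
Bags: B1 = {0, 2, 6, 7, 9}  B2 = {2, 4, 6, 7, 9}  B3 = {0, 6, 7, 8, 9}  B4 = {3, 4, 6, 7, 9}  B5 = {0, 1, 6, 8, 9}  B6 = {5, 6, 7, 8, 9}
Tree: B1–B2, B1–B3, B2–B4, B3–B5, B3–B6
Each bag holds 5 vertices, so the decomposition has width 4, which upper-bounds the treewidth. Conversely, {0, 1, 6, 8, 9} is a clique of size 5, and the vertices of any clique must share a bag in every tree decomposition; so some bag has ≥ 5 vertices and tw(G) ≥ 4. Hence tw(G) = 4 exactly.

4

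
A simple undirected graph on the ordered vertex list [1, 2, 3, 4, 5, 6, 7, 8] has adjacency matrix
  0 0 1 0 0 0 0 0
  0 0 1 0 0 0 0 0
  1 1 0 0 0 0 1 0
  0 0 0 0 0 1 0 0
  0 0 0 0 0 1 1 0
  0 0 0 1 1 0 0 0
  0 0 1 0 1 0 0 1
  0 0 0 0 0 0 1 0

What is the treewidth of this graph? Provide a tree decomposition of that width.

Treewidth 1.
One such decomposition:
Bags: B1 = {5, 7}  B2 = {7, 8}  B3 = {3, 7}  B4 = {1, 3}  B5 = {5, 6}  B6 = {4, 6}  B7 = {2, 3}
Tree: B1–B2, B1–B3, B3–B4, B1–B5, B5–B6, B4–B7

Every bag has size at most 2, so the width is 2 − 1 = 1 and tw(G) ≤ 1. Any graph with an edge has treewidth ≥ 1, and G has the edge 7–5. Combining the bounds, tw(G) = 1.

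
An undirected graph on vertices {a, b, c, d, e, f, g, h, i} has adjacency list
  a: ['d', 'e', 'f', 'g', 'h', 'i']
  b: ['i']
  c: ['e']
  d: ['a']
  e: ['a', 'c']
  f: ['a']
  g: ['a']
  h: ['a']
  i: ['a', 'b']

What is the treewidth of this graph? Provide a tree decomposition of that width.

Treewidth 1.
One such decomposition:
Bags: B1 = {a, h}  B2 = {a, i}  B3 = {a, d}  B4 = {a, e}  B5 = {a, f}  B6 = {c, e}  B7 = {a, g}  B8 = {b, i}
Tree: B1–B2, B2–B3, B1–B4, B1–B5, B4–B6, B2–B7, B2–B8

Every bag has size at most 2, so the width is 2 − 1 = 1 and tw(G) ≤ 1. Any graph with an edge has treewidth ≥ 1, and G has the edge h–a. The upper and lower bounds meet at 1, so that is the treewidth.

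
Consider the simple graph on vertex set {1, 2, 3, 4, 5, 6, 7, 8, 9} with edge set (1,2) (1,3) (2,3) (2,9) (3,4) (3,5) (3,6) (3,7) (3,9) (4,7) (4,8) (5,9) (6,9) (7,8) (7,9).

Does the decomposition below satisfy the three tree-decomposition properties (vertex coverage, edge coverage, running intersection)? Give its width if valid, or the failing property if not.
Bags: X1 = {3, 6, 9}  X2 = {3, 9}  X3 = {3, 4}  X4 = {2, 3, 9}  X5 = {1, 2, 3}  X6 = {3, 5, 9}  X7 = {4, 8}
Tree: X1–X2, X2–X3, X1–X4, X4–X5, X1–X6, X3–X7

No — vertex 7 appears in no bag.

A tree decomposition must satisfy three properties: every vertex lies in some bag; for every edge, both endpoints lie together in some bag; and for every vertex, the bags containing it form a connected subtree. Here vertex 7 appears in no bag, so the decomposition is invalid.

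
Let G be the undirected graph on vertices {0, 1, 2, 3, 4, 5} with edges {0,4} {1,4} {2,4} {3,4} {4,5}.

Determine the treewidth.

A width-1 tree decomposition is:
Bags: B1 = {2, 4}  B2 = {1, 4}  B3 = {4, 5}  B4 = {0, 4}  B5 = {3, 4}
Tree: B1–B2, B2–B3, B3–B4, B2–B5
Every bag has size at most 2, so the width is 2 − 1 = 1 and tw(G) ≤ 1. G has an edge, so its treewidth is at least 1. Therefore the treewidth is 1.

1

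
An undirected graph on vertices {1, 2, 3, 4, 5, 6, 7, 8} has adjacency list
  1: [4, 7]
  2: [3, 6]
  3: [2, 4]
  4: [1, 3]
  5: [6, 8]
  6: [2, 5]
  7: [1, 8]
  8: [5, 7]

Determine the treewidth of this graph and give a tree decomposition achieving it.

The largest bag has 3 vertices, giving width 2; this decomposition certifies tw(G) ≤ 2. Since 1–4–3–2–6–5–8–7–1 is a cycle in G, G is not acyclic. Forests are exactly the graphs of treewidth ≤ 1, so tw(G) ≥ 2. Combining the bounds, tw(G) = 2.

Treewidth 2.
One such decomposition:
Bags: B1 = {1, 3, 4}  B2 = {1, 2, 3}  B3 = {1, 2, 6}  B4 = {1, 5, 6}  B5 = {1, 5, 8}  B6 = {1, 7, 8}
Tree: B1–B2, B2–B3, B3–B4, B4–B5, B5–B6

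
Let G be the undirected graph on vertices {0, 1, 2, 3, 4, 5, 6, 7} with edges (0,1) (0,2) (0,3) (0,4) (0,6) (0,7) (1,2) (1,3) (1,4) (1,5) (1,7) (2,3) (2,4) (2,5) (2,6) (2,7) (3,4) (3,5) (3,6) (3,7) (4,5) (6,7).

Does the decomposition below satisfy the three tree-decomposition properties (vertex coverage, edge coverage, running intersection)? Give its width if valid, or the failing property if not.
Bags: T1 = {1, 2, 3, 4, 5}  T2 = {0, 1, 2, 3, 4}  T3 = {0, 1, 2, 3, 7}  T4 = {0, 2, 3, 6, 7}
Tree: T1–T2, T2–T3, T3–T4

Vertex coverage: the bags together contain {0, 1, 2, 3, 4, 5, 6, 7}, the full vertex set. Edge coverage: each edge of G has both endpoints in at least one bag. Running intersection: for every vertex, the bags containing it form a connected subtree. All three properties hold, so this is a valid tree decomposition of width max|bag| − 1 = 4, and hence tw(G) ≤ 4.

Yes; width 4.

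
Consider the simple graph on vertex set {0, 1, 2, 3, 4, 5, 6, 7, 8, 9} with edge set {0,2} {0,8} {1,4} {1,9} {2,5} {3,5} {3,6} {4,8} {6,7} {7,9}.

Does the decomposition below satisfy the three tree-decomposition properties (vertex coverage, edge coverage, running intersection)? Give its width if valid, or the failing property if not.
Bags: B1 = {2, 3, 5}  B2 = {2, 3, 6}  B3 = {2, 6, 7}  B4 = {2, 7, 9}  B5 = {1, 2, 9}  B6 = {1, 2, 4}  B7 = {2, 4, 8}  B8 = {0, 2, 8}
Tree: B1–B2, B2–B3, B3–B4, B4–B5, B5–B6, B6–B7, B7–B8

Every vertex of G appears in some bag (union = {0, 1, 2, 3, 4, 5, 6, 7, 8, 9}); every edge is covered by a bag; and for each vertex v the set of bags containing v is connected in the bag tree. The decomposition is therefore valid. The largest bag has 3 vertices, so the width is 2.

Yes; width 2.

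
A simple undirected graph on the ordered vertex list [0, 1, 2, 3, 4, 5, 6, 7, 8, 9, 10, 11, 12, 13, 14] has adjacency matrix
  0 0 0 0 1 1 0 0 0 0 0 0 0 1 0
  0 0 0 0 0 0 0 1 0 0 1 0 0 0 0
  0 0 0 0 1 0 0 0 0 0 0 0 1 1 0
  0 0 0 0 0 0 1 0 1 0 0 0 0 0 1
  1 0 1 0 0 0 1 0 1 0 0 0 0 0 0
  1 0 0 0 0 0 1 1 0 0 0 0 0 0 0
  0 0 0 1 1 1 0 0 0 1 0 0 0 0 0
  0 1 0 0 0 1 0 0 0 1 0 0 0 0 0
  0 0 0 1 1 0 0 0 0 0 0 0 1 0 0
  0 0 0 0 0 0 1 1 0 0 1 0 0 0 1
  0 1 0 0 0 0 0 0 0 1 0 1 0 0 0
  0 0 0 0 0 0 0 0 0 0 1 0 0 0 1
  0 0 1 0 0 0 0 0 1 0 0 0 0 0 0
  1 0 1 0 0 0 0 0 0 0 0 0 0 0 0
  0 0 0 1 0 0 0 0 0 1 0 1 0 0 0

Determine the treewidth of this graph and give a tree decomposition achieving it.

The largest bag has 4 vertices, giving width 3; this decomposition certifies tw(G) ≤ 3. For the lower bound: the 4 vertex sets {2,12,13}, {0}, {4}, {3,5,6,8} are disjoint, each induces a connected subgraph, and every pair is joined by at least one edge of G. Contracting each set to a single vertex therefore yields K_{4} as a minor, and since treewidth is minor-monotone, tw(G) ≥ tw(K_{4}) = 3. The upper and lower bounds meet at 3, so that is the treewidth.

Treewidth 3.
Bags: B1 = {0, 2, 12, 13}  B2 = {0, 2, 4, 12}  B3 = {0, 4, 8, 12}  B4 = {0, 4, 5, 8}  B5 = {4, 5, 6, 8}  B6 = {3, 5, 6, 8}  B7 = {3, 5, 6, 7}  B8 = {3, 6, 7, 9}  B9 = {3, 7, 9, 14}  B10 = {1, 7, 9, 14}  B11 = {1, 9, 10, 14}  B12 = {1, 10, 11, 14}
Tree: B1–B2, B2–B3, B3–B4, B4–B5, B5–B6, B6–B7, B7–B8, B8–B9, B9–B10, B10–B11, B11–B12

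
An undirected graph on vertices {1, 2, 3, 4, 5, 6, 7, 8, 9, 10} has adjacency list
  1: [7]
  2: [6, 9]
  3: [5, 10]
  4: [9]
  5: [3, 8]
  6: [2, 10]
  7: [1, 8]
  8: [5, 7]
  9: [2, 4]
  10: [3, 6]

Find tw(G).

1

A width-1 tree decomposition is:
Bags: B1 = {4, 9}  B2 = {2, 9}  B3 = {2, 6}  B4 = {6, 10}  B5 = {3, 10}  B6 = {3, 5}  B7 = {5, 8}  B8 = {7, 8}  B9 = {1, 7}
Tree: B1–B2, B2–B3, B3–B4, B4–B5, B5–B6, B6–B7, B7–B8, B8–B9
Each bag holds 2 vertices, so the decomposition has width 1, which upper-bounds the treewidth. Since G has at least one edge (e.g. 4–9), it is not an edgeless graph, so tw(G) ≥ 1. Hence tw(G) = 1 exactly.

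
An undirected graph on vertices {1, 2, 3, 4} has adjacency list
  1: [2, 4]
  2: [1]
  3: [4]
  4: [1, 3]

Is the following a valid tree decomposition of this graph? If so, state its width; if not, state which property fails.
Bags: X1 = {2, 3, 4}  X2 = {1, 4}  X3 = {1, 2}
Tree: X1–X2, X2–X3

No — bags containing vertex 2 are not connected in the tree.

A tree decomposition must satisfy three properties: every vertex lies in some bag; for every edge, both endpoints lie together in some bag; and for every vertex, the bags containing it form a connected subtree. Here bags containing vertex 2 are not connected in the tree, so the decomposition is invalid.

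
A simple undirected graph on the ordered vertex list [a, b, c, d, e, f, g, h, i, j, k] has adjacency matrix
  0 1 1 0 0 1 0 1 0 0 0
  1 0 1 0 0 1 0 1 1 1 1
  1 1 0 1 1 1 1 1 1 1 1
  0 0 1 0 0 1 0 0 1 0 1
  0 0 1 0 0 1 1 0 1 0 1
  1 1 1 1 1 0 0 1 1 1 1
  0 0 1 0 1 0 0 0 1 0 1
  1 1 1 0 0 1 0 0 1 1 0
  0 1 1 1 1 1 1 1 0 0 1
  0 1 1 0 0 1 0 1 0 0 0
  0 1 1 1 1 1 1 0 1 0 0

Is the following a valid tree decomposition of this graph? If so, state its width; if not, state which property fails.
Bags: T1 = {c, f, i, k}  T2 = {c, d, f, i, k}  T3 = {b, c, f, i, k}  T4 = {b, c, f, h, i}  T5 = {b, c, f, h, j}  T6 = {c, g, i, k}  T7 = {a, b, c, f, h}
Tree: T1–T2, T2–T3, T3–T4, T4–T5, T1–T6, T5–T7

A tree decomposition must satisfy three properties: every vertex lies in some bag; for every edge, both endpoints lie together in some bag; and for every vertex, the bags containing it form a connected subtree. Here vertex e appears in no bag, so the decomposition is invalid.

No — vertex e appears in no bag.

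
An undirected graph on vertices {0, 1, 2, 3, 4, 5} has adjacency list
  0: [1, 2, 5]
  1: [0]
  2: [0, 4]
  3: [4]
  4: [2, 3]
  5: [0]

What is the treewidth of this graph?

A width-1 tree decomposition is:
Bags: B1 = {0, 5}  B2 = {0, 2}  B3 = {2, 4}  B4 = {3, 4}  B5 = {0, 1}
Tree: B1–B2, B2–B3, B3–B4, B2–B5
The largest bag has 2 vertices, giving width 1; this decomposition certifies tw(G) ≤ 1. G has an edge, so its treewidth is at least 1. The upper and lower bounds meet at 1, so that is the treewidth.

1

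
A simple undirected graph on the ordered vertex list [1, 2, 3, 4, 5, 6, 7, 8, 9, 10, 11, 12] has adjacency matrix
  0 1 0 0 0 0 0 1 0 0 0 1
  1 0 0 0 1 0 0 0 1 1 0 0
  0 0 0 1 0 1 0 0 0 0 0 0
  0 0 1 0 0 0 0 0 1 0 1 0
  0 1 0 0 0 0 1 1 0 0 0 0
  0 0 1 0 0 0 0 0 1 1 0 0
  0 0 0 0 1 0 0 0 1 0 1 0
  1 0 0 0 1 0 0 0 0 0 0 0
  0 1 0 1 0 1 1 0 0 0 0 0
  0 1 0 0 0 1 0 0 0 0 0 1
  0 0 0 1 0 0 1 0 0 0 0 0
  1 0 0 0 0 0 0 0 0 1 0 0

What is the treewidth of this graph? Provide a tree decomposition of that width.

Each bag holds 4 vertices, so the decomposition has width 3, which upper-bounds the treewidth. For the lower bound: the 4 vertex sets {3,4,11}, {6}, {9}, {2,5,7,10} are disjoint, each induces a connected subgraph, and every pair is joined by at least one edge of G. Contracting each set to a single vertex therefore yields K_{4} as a minor, and since treewidth is minor-monotone, tw(G) ≥ tw(K_{4}) = 3. Therefore the treewidth is 3.

Treewidth 3.
Bags: B1 = {3, 4, 6, 11}  B2 = {4, 6, 9, 11}  B3 = {6, 7, 9, 11}  B4 = {6, 7, 9, 10}  B5 = {2, 7, 9, 10}  B6 = {2, 5, 7, 10}  B7 = {2, 5, 10, 12}  B8 = {1, 2, 5, 12}  B9 = {1, 5, 8, 12}
Tree: B1–B2, B2–B3, B3–B4, B4–B5, B5–B6, B6–B7, B7–B8, B8–B9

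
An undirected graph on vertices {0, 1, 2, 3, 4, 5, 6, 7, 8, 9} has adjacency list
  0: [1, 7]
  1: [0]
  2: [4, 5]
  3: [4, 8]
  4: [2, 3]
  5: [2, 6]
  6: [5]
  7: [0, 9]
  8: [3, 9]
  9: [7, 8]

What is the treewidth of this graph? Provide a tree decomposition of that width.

Every bag has size at most 2, so the width is 2 − 1 = 1 and tw(G) ≤ 1. Since G has at least one edge (e.g. 6–5), it is not an edgeless graph, so tw(G) ≥ 1. Therefore the treewidth is 1.

Treewidth 1.
One optimal decomposition is:
Bags: B1 = {5, 6}  B2 = {2, 5}  B3 = {2, 4}  B4 = {3, 4}  B5 = {3, 8}  B6 = {8, 9}  B7 = {7, 9}  B8 = {0, 7}  B9 = {0, 1}
Tree: B1–B2, B2–B3, B3–B4, B4–B5, B5–B6, B6–B7, B7–B8, B8–B9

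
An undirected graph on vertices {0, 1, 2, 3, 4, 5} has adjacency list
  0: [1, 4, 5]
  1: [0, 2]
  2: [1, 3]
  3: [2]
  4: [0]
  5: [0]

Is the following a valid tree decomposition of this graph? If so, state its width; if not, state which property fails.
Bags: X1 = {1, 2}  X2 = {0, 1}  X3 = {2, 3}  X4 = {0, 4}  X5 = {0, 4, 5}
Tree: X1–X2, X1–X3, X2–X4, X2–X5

A tree decomposition must satisfy three properties: every vertex lies in some bag; for every edge, both endpoints lie together in some bag; and for every vertex, the bags containing it form a connected subtree. Here bags containing vertex 4 are not connected in the tree, so the decomposition is invalid.

No — bags containing vertex 4 are not connected in the tree.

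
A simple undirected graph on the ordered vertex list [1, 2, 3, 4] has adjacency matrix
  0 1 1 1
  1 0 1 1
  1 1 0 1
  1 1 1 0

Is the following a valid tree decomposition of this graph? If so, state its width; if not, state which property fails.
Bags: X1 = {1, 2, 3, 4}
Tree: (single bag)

Yes; width 3.

Vertex coverage: the bags together contain {1, 2, 3, 4}, the full vertex set. Edge coverage: each edge of G has both endpoints in at least one bag. Running intersection: for every vertex, the bags containing it form a connected subtree. All three properties hold, so this is a valid tree decomposition of width max|bag| − 1 = 3, and hence tw(G) ≤ 3.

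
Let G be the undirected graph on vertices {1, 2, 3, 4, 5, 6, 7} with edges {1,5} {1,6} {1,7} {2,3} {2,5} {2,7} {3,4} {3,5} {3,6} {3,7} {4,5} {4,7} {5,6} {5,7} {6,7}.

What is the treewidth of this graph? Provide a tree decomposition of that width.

The largest bag has 4 vertices, giving width 3; this decomposition certifies tw(G) ≤ 3. On the other hand G contains the 4-clique {1, 5, 6, 7}. A clique must lie in a single bag of any decomposition, so no decomposition can have width below 3. The upper and lower bounds meet at 3, so that is the treewidth.

Treewidth 3.
One optimal decomposition is:
Bags: B1 = {3, 5, 6, 7}  B2 = {3, 4, 5, 7}  B3 = {2, 3, 5, 7}  B4 = {1, 5, 6, 7}
Tree: B1–B2, B1–B3, B1–B4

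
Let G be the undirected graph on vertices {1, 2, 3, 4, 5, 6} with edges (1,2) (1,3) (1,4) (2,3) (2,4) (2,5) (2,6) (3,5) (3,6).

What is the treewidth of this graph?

A width-2 tree decomposition is:
Bags: B1 = {1, 2, 3}  B2 = {2, 3, 6}  B3 = {2, 3, 5}  B4 = {1, 2, 4}
Tree: B1–B2, B1–B3, B1–B4
The largest bag has 3 vertices, giving width 2; this decomposition certifies tw(G) ≤ 2. On the other hand G contains the 3-clique {1, 2, 3}. A clique must lie in a single bag of any decomposition, so no decomposition can have width below 2. Hence tw(G) = 2 exactly.

2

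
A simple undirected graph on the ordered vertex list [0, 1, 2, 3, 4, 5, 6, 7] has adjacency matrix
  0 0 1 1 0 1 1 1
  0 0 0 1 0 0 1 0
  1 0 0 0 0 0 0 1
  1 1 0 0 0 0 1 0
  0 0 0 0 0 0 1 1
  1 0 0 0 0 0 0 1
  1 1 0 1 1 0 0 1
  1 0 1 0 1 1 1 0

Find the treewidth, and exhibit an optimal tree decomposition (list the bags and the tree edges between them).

Treewidth 2.
Bags: B1 = {0, 3, 6}  B2 = {1, 3, 6}  B3 = {0, 6, 7}  B4 = {4, 6, 7}  B5 = {0, 2, 7}  B6 = {0, 5, 7}
Tree: B1–B2, B1–B3, B3–B4, B3–B5, B3–B6

The largest bag has 3 vertices, giving width 2; this decomposition certifies tw(G) ≤ 2. For the lower bound, the 3 vertices {0, 3, 6} are pairwise adjacent, and any tree decomposition puts a clique entirely inside one bag — forcing width ≥ 2. Combining the bounds, tw(G) = 2.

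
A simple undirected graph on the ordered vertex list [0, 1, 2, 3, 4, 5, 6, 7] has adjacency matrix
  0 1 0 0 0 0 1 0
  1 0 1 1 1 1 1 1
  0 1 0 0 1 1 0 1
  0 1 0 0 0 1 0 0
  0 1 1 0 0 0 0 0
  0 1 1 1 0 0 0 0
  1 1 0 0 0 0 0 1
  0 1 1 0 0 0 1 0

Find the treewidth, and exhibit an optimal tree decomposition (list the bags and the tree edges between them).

The largest bag has 3 vertices, giving width 2; this decomposition certifies tw(G) ≤ 2. Conversely, {0, 1, 6} is a clique of size 3, and the vertices of any clique must share a bag in every tree decomposition; so some bag has ≥ 3 vertices and tw(G) ≥ 2. Therefore the treewidth is 2.

Treewidth 2.
Bags: B1 = {1, 2, 4}  B2 = {1, 2, 7}  B3 = {1, 6, 7}  B4 = {1, 2, 5}  B5 = {0, 1, 6}  B6 = {1, 3, 5}
Tree: B1–B2, B2–B3, B1–B4, B3–B5, B4–B6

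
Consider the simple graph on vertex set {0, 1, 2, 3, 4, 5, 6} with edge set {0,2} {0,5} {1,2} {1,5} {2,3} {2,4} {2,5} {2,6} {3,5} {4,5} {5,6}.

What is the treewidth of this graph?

2

A width-2 tree decomposition is:
Bags: B1 = {2, 3, 5}  B2 = {2, 5, 6}  B3 = {0, 2, 5}  B4 = {1, 2, 5}  B5 = {2, 4, 5}
Tree: B1–B2, B1–B3, B3–B4, B4–B5
The largest bag has 3 vertices, giving width 2; this decomposition certifies tw(G) ≤ 2. For the lower bound, the 3 vertices {0, 2, 5} are pairwise adjacent, and any tree decomposition puts a clique entirely inside one bag — forcing width ≥ 2. Combining the bounds, tw(G) = 2.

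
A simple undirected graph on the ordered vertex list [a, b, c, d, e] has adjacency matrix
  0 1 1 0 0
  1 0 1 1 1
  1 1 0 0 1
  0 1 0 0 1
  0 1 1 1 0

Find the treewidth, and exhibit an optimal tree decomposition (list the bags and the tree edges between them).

The largest bag has 3 vertices, giving width 2; this decomposition certifies tw(G) ≤ 2. On the other hand G contains the 3-clique {b, d, e}. A clique must lie in a single bag of any decomposition, so no decomposition can have width below 2. The upper and lower bounds meet at 2, so that is the treewidth.

Treewidth 2.
Bags: B1 = {b, d, e}  B2 = {b, c, e}  B3 = {a, b, c}
Tree: B1–B2, B2–B3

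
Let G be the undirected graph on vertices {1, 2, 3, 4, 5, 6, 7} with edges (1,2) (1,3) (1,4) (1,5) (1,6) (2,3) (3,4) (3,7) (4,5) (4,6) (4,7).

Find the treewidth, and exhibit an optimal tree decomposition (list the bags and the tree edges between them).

Treewidth 2.
One such decomposition:
Bags: B1 = {1, 3, 4}  B2 = {1, 4, 6}  B3 = {1, 4, 5}  B4 = {3, 4, 7}  B5 = {1, 2, 3}
Tree: B1–B2, B2–B3, B1–B4, B1–B5

Every bag has size at most 3, so the width is 3 − 1 = 2 and tw(G) ≤ 2. On the other hand G contains the 3-clique {1, 2, 3}. A clique must lie in a single bag of any decomposition, so no decomposition can have width below 2. Hence tw(G) = 2 exactly.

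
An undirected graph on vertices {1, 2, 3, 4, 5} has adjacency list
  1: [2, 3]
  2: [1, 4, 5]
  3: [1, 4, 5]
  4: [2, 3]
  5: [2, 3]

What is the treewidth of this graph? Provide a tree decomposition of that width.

Every bag has size at most 3, so the width is 3 − 1 = 2 and tw(G) ≤ 2. For the lower bound, G contains the cycle 5–3–1–2–5, so G is not a forest; only forests have treewidth ≤ 1, hence tw(G) ≥ 2. The upper and lower bounds meet at 2, so that is the treewidth.

Treewidth 2.
One optimal decomposition is:
Bags: B1 = {2, 3, 5}  B2 = {1, 2, 3}  B3 = {2, 3, 4}
Tree: B1–B2, B2–B3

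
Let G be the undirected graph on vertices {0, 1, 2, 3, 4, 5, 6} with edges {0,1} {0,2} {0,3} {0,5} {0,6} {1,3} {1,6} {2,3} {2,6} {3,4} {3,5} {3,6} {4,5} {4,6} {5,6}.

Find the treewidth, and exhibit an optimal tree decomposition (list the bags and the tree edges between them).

Treewidth 3.
One such decomposition:
Bags: B1 = {0, 2, 3, 6}  B2 = {0, 3, 5, 6}  B3 = {0, 1, 3, 6}  B4 = {3, 4, 5, 6}
Tree: B1–B2, B1–B3, B2–B4

The largest bag has 4 vertices, giving width 3; this decomposition certifies tw(G) ≤ 3. For the lower bound, the 4 vertices {0, 1, 3, 6} are pairwise adjacent, and any tree decomposition puts a clique entirely inside one bag — forcing width ≥ 3. Therefore the treewidth is 3.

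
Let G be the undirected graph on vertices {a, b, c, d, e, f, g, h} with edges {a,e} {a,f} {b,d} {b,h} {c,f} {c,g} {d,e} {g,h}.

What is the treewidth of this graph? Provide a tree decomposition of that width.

Treewidth 2.
One optimal decomposition is:
Bags: B1 = {a, d, e}  B2 = {a, b, d}  B3 = {a, b, h}  B4 = {a, g, h}  B5 = {a, c, g}  B6 = {a, c, f}
Tree: B1–B2, B2–B3, B3–B4, B4–B5, B5–B6

Every bag has size at most 3, so the width is 3 − 1 = 2 and tw(G) ≤ 2. For the lower bound, G contains the cycle a–e–d–b–h–g–c–f–a, so G is not a forest; only forests have treewidth ≤ 1, hence tw(G) ≥ 2. Combining the bounds, tw(G) = 2.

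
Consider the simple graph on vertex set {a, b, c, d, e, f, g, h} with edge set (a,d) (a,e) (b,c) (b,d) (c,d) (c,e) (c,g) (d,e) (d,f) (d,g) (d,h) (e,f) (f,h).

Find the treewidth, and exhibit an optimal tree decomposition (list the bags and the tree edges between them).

Each bag holds 3 vertices, so the decomposition has width 2, which upper-bounds the treewidth. Conversely, {a, d, e} is a clique of size 3, and the vertices of any clique must share a bag in every tree decomposition; so some bag has ≥ 3 vertices and tw(G) ≥ 2. Hence tw(G) = 2 exactly.

Treewidth 2.
One optimal decomposition is:
Bags: B1 = {a, d, e}  B2 = {d, e, f}  B3 = {d, f, h}  B4 = {c, d, e}  B5 = {c, d, g}  B6 = {b, c, d}
Tree: B1–B2, B2–B3, B2–B4, B4–B5, B4–B6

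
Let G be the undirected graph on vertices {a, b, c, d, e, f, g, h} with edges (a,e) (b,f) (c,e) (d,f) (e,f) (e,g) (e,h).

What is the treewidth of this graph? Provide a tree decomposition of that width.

The largest bag has 2 vertices, giving width 1; this decomposition certifies tw(G) ≤ 1. Any graph with an edge has treewidth ≥ 1, and G has the edge e–a. Therefore the treewidth is 1.

Treewidth 1.
One optimal decomposition is:
Bags: B1 = {a, e}  B2 = {e, f}  B3 = {b, f}  B4 = {e, g}  B5 = {d, f}  B6 = {e, h}  B7 = {c, e}
Tree: B1–B2, B2–B3, B2–B4, B3–B5, B2–B6, B1–B7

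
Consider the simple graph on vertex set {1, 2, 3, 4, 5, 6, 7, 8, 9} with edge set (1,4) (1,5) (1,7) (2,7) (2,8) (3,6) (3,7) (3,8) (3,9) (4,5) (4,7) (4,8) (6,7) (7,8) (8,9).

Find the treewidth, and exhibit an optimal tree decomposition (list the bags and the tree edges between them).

Treewidth 2.
One optimal decomposition is:
Bags: B1 = {3, 7, 8}  B2 = {3, 6, 7}  B3 = {3, 8, 9}  B4 = {4, 7, 8}  B5 = {1, 4, 7}  B6 = {1, 4, 5}  B7 = {2, 7, 8}
Tree: B1–B2, B1–B3, B1–B4, B4–B5, B5–B6, B4–B7

The largest bag has 3 vertices, giving width 2; this decomposition certifies tw(G) ≤ 2. Conversely, {3, 8, 9} is a clique of size 3, and the vertices of any clique must share a bag in every tree decomposition; so some bag has ≥ 3 vertices and tw(G) ≥ 2. The upper and lower bounds meet at 2, so that is the treewidth.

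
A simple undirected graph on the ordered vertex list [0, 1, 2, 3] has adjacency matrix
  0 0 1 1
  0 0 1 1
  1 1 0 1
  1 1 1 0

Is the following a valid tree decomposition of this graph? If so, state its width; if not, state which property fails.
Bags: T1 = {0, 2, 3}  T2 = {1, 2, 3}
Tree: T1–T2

Vertex coverage: the bags together contain {0, 1, 2, 3}, the full vertex set. Edge coverage: each edge of G has both endpoints in at least one bag. Running intersection: for every vertex, the bags containing it form a connected subtree. All three properties hold, so this is a valid tree decomposition of width max|bag| − 1 = 2, and hence tw(G) ≤ 2.

Yes; width 2.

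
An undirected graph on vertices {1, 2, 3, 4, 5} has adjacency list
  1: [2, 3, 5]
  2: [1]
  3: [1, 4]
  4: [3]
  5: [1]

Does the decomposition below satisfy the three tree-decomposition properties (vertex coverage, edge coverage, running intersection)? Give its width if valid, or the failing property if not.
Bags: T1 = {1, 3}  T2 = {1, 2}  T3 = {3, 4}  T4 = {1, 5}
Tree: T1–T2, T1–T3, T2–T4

Yes; width 1.

Every vertex of G appears in some bag (union = {1, 2, 3, 4, 5}); every edge is covered by a bag; and for each vertex v the set of bags containing v is connected in the bag tree. The decomposition is therefore valid. The largest bag has 2 vertices, so the width is 1.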